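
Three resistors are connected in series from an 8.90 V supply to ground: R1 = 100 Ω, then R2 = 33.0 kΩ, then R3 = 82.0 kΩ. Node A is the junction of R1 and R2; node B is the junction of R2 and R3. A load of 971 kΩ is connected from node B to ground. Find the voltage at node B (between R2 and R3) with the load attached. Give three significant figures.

V ≈ 6.19 V

At node B, R3 is in parallel with the load: R3‖R_L = 75610 Ω.
Below node A the resistance is R2 + (R3‖R_L) = 108600 Ω, so V_A = 8.90 × 108600/108700 = 8.892 V.
Then V_B = V_A × (R3‖R_L)/(R2 + R3‖R_L) = 8.892 × 75610/108600 = 6.19 V.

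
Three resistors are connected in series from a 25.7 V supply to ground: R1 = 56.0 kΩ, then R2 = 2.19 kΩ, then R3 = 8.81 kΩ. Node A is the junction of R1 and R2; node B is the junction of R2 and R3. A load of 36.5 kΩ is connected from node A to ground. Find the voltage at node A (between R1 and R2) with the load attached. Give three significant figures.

V ≈ 3.37 V

Below node A the series string R2+R3 = 11.00 kΩ sits in parallel with the 36.5 kΩ load: 8.453 kΩ.
V_A = 25.7 × 8.453/(56.0 + 8.453) = 3.37 V.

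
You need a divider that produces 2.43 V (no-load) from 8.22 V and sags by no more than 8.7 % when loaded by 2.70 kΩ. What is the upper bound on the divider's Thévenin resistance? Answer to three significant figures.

R_th ≤ 257 Ω

Loading drop = R_th/(R_th + R_L) ≤ 0.0870, so R_th ≤ R_L · ε/(1−ε) = 2.70 kΩ × 0.0870/0.9130 = 257 Ω.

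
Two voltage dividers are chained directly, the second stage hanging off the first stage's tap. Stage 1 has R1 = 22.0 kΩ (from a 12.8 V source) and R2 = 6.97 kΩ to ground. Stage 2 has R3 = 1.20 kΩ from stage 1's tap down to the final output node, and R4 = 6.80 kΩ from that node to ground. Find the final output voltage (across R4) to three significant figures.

V_out ≈ 1.58 V

Stage 2 presents R3+R4 = 8.000 kΩ as a load on stage 1's tap.
Stage 1's lower leg becomes R2‖(R3+R4) = 3.725 kΩ, so V_mid = 12.8 × 3.725/25.72 = 1.853 V.
Stage 2 is itself unloaded: V_out = V_mid × R4/(R3+R4) = 1.853 × 6.80/8.000 = 1.58 V.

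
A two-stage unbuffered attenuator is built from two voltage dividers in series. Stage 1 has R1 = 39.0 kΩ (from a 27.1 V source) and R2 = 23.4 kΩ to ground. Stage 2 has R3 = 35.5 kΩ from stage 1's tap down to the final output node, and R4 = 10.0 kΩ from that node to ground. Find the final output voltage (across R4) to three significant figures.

Stage 2 presents R3+R4 = 45.50 kΩ as a load on stage 1's tap.
Stage 1's lower leg becomes R2‖(R3+R4) = 15.45 kΩ, so V_mid = 27.1 × 15.45/54.45 = 7.691 V.
Stage 2 is itself unloaded: V_out = V_mid × R4/(R3+R4) = 7.691 × 10.0/45.50 = 1.69 V.

V_out ≈ 1.69 V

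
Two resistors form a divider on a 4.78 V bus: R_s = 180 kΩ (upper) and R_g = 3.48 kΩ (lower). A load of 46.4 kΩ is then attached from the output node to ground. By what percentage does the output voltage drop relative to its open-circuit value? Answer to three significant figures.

The divider's output (Thévenin) resistance is R_s‖R_g = 3.414 kΩ.
Fractional drop under load = R_th/(R_th + R_L) = 3.414 / (3.414 + 46.4) = 0.06853.
So the output falls by 6.85 %.

6.85 %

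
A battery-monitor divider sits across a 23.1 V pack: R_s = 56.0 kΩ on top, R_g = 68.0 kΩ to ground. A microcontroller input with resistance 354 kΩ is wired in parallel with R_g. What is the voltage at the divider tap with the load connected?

The load sits in parallel with R_g: R_g‖R_L = (68.0 × 354) / (68.0 + 354) = 57.04 kΩ.
V_out = 23.1 × 57.04 / (56.0 + 57.04) = 23.1 × 57.04/113.0 = 11.7 V.

V_out ≈ 11.7 V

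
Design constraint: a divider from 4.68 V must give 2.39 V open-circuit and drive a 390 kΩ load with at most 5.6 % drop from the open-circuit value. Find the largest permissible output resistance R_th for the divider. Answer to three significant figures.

Loading drop = R_th/(R_th + R_L) ≤ 0.0560, so R_th ≤ R_L · ε/(1−ε) = 390 kΩ × 0.0560/0.9440 = 23.1 kΩ.

R_th ≤ 23.1 kΩ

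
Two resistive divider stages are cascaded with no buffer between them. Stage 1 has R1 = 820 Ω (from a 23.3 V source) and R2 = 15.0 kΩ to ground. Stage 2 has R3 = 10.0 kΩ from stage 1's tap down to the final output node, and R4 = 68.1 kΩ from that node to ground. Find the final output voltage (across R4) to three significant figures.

V_out ≈ 19.1 V

Stage 2 presents R3+R4 = 78100 Ω as a load on stage 1's tap.
Stage 1's lower leg becomes R2‖(R3+R4) = 12580 Ω, so V_mid = 23.3 × 12580/13400 = 21.87 V.
Stage 2 is itself unloaded: V_out = V_mid × R4/(R3+R4) = 21.87 × 68100/78100 = 19.1 V.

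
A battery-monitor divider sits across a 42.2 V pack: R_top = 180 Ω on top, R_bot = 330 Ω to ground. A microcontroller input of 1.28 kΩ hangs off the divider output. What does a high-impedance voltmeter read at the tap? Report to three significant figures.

V_out ≈ 25.0 V

The load sits in parallel with R_bot: R_bot‖R_L = (330 × 1280) / (330 + 1280) = 262.4 Ω.
V_out = 42.2 × 262.4 / (180 + 262.4) = 42.2 × 262.4/442.4 = 25.0 V.
(Unloaded it would have been 27.3 V.)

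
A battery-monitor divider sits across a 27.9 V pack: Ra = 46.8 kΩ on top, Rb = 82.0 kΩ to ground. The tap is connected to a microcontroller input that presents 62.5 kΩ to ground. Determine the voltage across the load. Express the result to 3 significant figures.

V_out ≈ 12.0 V

The load sits in parallel with Rb: Rb‖R_L = (82.0 × 62.5) / (82.0 + 62.5) = 35.47 kΩ.
V_out = 27.9 × 35.47 / (46.8 + 35.47) = 27.9 × 35.47/82.27 = 12.0 V.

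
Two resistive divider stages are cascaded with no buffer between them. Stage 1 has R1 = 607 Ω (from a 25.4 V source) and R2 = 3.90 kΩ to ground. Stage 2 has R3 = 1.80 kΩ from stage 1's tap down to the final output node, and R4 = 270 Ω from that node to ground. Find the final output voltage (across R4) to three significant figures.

V_out ≈ 2.29 V

Stage 2 presents R3+R4 = 2070 Ω as a load on stage 1's tap.
Stage 1's lower leg becomes R2‖(R3+R4) = 1352 Ω, so V_mid = 25.4 × 1352/1959 = 17.53 V.
Stage 2 is itself unloaded: V_out = V_mid × R4/(R3+R4) = 17.53 × 270/2070 = 2.29 V.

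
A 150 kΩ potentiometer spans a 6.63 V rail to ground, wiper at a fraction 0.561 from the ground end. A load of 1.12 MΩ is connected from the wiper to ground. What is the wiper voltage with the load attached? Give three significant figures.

V ≈ 3.60 V

The wiper splits the pot into (1−α)R = 65.85 kΩ above and αR = 84.15 kΩ below.
Lower section ‖ load = 78.27 kΩ.
V_wiper = 6.63 × 78.27/(65.85 + 78.27) = 3.60 V.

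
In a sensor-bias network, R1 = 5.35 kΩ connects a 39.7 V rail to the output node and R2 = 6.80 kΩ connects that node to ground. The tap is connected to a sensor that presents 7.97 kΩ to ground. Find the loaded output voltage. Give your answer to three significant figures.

V_out ≈ 16.2 V

The load sits in parallel with R2: R2‖R_L = (6.80 × 7.97) / (6.80 + 7.97) = 3.669 kΩ.
V_out = 39.7 × 3.669 / (5.35 + 3.669) = 39.7 × 3.669/9.019 = 16.2 V.
(Unloaded it would have been 22.2 V.)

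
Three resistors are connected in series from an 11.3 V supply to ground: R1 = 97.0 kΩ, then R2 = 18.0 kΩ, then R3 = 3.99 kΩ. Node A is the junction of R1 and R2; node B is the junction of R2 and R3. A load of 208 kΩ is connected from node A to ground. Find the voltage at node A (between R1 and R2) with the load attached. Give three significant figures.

Below node A the series string R2+R3 = 21.99 kΩ sits in parallel with the 208 kΩ load: 19.89 kΩ.
V_A = 11.3 × 19.89/(97.0 + 19.89) = 1.92 V.

V ≈ 1.92 V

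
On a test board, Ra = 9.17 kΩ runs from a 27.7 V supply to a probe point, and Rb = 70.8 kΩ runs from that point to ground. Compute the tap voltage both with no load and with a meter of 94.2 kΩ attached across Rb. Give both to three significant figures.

Unloaded: 24.5 V; loaded: 22.6 V

Open-circuit: V = 27.7 × 70.8/(9.17 + 70.8) = 24.5 V.
With the load, Rb becomes Rb‖R_L = 40.42 kΩ, so V = 27.7 × 40.42/49.59 = 22.6 V.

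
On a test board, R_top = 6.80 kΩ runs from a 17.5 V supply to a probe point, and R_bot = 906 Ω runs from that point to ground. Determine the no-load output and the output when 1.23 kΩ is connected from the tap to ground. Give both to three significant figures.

Unloaded: 2.06 V; loaded: 1.25 V

Open-circuit: V = 17.5 × 906/(6800 + 906) = 2.06 V.
With the load, R_bot becomes R_bot‖R_L = 521.7 Ω, so V = 17.5 × 521.7/7322 = 1.25 V.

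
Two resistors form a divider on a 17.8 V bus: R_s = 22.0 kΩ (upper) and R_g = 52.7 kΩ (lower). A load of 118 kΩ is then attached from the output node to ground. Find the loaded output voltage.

The load sits in parallel with R_g: R_g‖R_L = (52.7 × 118) / (52.7 + 118) = 36.43 kΩ.
V_out = 17.8 × 36.43 / (22.0 + 36.43) = 17.8 × 36.43/58.43 = 11.1 V.

V_out ≈ 11.1 V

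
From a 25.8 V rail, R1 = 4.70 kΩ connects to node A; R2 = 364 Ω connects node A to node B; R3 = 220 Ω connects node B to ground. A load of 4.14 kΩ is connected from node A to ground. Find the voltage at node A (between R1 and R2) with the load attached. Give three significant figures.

Below node A the series string R2+R3 = 584.0 Ω sits in parallel with the 4140 Ω load: 511.8 Ω.
V_A = 25.8 × 511.8/(4700 + 511.8) = 2.53 V.

V ≈ 2.53 V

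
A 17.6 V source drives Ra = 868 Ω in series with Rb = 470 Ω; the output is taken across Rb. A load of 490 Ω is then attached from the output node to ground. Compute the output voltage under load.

V_out ≈ 3.81 V

The load sits in parallel with Rb: Rb‖R_L = (470 × 490) / (470 + 490) = 239.9 Ω.
V_out = 17.6 × 239.9 / (868 + 239.9) = 17.6 × 239.9/1108 = 3.81 V.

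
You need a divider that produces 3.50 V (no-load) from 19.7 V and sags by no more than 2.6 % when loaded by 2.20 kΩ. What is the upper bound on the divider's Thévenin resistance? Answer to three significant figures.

R_th ≤ 58.7 Ω

Loading drop = R_th/(R_th + R_L) ≤ 0.0260, so R_th ≤ R_L · ε/(1−ε) = 2.20 kΩ × 0.0260/0.9740 = 58.7 Ω.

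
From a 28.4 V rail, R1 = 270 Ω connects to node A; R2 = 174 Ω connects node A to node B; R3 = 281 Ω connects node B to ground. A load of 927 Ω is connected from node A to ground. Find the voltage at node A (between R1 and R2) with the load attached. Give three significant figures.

Below node A the series string R2+R3 = 455.0 Ω sits in parallel with the 927 Ω load: 305.2 Ω.
V_A = 28.4 × 305.2/(270 + 305.2) = 15.1 V.

V ≈ 15.1 V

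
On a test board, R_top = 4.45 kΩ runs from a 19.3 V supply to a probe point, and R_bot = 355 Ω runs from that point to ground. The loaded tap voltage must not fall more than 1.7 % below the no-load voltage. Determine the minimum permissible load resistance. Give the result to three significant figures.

Output resistance R_th = R_top‖R_bot = (4450 × 355)/4805 = 328.8 Ω.
The fractional drop is R_th/(R_th + R_L); requiring this ≤ 0.0170 gives R_L ≥ R_th(1/0.0170 − 1) = 328.8 × 57.82 = 19.0 kΩ.

R_L(min) ≈ 19.0 kΩ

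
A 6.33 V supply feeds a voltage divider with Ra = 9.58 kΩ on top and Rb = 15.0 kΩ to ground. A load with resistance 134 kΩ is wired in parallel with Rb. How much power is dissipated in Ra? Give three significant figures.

P ≈ 0.721 mW

Total resistance from the source is Ra + (Rb‖R_L) = 23.07 kΩ, so I = 6.33/23.07 kΩ = 0.2744 mA.
P = I²·Ra = (0.2744 mA)² × 9.58 kΩ = 0.721 mW.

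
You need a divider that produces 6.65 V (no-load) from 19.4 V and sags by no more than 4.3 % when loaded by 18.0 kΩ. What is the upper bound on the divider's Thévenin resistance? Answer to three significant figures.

Loading drop = R_th/(R_th + R_L) ≤ 0.0430, so R_th ≤ R_L · ε/(1−ε) = 18.0 kΩ × 0.0430/0.9570 = 809 Ω.
(Any R1, R2 with R2/(R1+R2) = 0.343 and R1‖R2 ≤ 809 Ω will meet the spec.)

R_th ≤ 809 Ω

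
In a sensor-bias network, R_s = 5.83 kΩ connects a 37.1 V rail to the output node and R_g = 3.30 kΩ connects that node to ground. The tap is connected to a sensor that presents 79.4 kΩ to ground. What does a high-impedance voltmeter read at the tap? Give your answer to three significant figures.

The load sits in parallel with R_g: R_g‖R_L = (3.30 × 79.4) / (3.30 + 79.4) = 3.168 kΩ.
V_out = 37.1 × 3.168 / (5.83 + 3.168) = 37.1 × 3.168/8.998 = 13.1 V.

V_out ≈ 13.1 V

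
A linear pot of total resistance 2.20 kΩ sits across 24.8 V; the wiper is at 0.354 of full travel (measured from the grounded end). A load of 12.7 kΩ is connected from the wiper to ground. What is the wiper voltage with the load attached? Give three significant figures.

V ≈ 8.44 V

The wiper splits the pot into (1−α)R = 1421 Ω above and αR = 778.8 Ω below.
Lower section ‖ load = 733.8 Ω.
V_wiper = 24.8 × 733.8/(1421 + 733.8) = 8.44 V.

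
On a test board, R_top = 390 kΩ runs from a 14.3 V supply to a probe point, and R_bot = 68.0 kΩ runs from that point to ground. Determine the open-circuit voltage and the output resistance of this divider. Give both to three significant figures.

V_th = 2.12 V, R_th = 57.9 kΩ

V_th is the open-circuit tap voltage: 14.3 × 68.0/(390 + 68.0) = 2.12 V.
With the supply zeroed, R_top and R_bot appear in parallel from the tap: R_th = R_top‖R_bot = (390 × 68.0)/458.0 = 57.9 kΩ.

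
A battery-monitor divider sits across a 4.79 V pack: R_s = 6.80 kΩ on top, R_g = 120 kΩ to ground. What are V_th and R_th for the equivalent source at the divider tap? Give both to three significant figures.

V_th = 4.53 V, R_th = 6.44 kΩ

V_th is the open-circuit tap voltage: 4.79 × 120/(6.80 + 120) = 4.53 V.
With the supply zeroed, R_s and R_g appear in parallel from the tap: R_th = R_s‖R_g = (6.80 × 120)/126.8 = 6.44 kΩ.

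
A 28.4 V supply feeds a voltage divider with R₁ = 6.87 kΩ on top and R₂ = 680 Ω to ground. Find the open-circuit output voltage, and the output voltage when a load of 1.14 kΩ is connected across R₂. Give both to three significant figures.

Open-circuit: V = 28.4 × 680/(6870 + 680) = 2.56 V.
With the load, R₂ becomes R₂‖R_L = 425.9 Ω, so V = 28.4 × 425.9/7296 = 1.66 V.

Unloaded: 2.56 V; loaded: 1.66 V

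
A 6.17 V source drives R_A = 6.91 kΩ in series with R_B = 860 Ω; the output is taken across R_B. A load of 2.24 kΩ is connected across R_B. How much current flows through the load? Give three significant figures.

R_B‖R_L = 621.4 Ω; V_out = 6.17 × 621.4/7531 = 0.5091 V.
I_L = V_out / R_L = 0.5091 / 2.24 kΩ = 0.227 mA.

I_L ≈ 0.227 mA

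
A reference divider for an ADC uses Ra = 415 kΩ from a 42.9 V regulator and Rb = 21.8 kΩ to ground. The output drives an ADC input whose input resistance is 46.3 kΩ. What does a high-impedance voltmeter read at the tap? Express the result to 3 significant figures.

The load sits in parallel with Rb: Rb‖R_L = (21.8 × 46.3) / (21.8 + 46.3) = 14.82 kΩ.
V_out = 42.9 × 14.82 / (415 + 14.82) = 42.9 × 14.82/429.8 = 1.48 V.
(Unloaded it would have been 2.14 V.)

V_out ≈ 1.48 V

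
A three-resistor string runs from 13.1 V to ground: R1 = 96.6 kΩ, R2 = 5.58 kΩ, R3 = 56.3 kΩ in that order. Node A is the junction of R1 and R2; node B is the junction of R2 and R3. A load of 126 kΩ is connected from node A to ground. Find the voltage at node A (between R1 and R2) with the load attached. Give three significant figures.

Below node A the series string R2+R3 = 61.88 kΩ sits in parallel with the 126 kΩ load: 41.50 kΩ.
V_A = 13.1 × 41.50/(96.6 + 41.50) = 3.94 V.

V ≈ 3.94 V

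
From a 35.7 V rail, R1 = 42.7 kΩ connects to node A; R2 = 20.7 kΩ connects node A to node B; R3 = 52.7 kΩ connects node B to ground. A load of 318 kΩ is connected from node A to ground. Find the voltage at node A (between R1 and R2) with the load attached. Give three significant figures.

V ≈ 20.8 V

Below node A the series string R2+R3 = 73.40 kΩ sits in parallel with the 318 kΩ load: 59.64 kΩ.
V_A = 35.7 × 59.64/(42.7 + 59.64) = 20.8 V.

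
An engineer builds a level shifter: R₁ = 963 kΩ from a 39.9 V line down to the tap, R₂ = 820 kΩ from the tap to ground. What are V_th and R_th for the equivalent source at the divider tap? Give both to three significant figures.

V_th = 18.3 V, R_th = 443 kΩ

V_th is the open-circuit tap voltage: 39.9 × 820/(963 + 820) = 18.3 V.
With the supply zeroed, R₁ and R₂ appear in parallel from the tap: R_th = R₁‖R₂ = (963 × 820)/1783 = 443 kΩ.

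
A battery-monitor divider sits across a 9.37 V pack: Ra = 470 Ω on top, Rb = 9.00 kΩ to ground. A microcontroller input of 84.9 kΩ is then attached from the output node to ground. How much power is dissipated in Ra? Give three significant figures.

Total resistance from the source is Ra + (Rb‖R_L) = 8607 Ω, so I = 9.37/8607 Ω = 1.089 mA.
P = I²·Ra = (1.089 mA)² × 470 Ω = 0.557 mW.

P ≈ 0.557 mW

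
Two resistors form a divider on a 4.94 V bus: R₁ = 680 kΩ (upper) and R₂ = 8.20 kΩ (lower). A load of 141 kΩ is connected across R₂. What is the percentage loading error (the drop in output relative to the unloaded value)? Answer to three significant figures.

The divider's output (Thévenin) resistance is R₁‖R₂ = 8.102 kΩ.
Fractional drop under load = R_th/(R_th + R_L) = 8.102 / (8.102 + 141) = 0.05434.
So the output falls by 5.43 %.

5.43 %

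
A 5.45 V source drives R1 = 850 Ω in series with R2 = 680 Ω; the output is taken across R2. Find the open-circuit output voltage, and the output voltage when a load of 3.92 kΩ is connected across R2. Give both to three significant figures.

Unloaded: 2.42 V; loaded: 2.21 V

Open-circuit: V = 5.45 × 680/(850 + 680) = 2.42 V.
With the load, R2 becomes R2‖R_L = 579.5 Ω, so V = 5.45 × 579.5/1429 = 2.21 V.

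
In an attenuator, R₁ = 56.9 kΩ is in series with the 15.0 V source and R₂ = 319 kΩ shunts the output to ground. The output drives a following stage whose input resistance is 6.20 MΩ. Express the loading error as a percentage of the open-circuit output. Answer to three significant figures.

The divider's output (Thévenin) resistance is R₁‖R₂ = 48.29 kΩ.
Fractional drop under load = R_th/(R_th + R_L) = 48.29 / (48.29 + 6200) = 0.007728.
So the output falls by 0.773 %.

0.773 %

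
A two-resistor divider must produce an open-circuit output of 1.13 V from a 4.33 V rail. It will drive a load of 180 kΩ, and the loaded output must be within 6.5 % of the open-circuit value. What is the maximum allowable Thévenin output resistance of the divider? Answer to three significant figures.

R_th ≤ 12.5 kΩ

Loading drop = R_th/(R_th + R_L) ≤ 0.0650, so R_th ≤ R_L · ε/(1−ε) = 180 kΩ × 0.0650/0.9350 = 12.5 kΩ.
(Any R1, R2 with R2/(R1+R2) = 0.261 and R1‖R2 ≤ 12.5 kΩ will meet the spec.)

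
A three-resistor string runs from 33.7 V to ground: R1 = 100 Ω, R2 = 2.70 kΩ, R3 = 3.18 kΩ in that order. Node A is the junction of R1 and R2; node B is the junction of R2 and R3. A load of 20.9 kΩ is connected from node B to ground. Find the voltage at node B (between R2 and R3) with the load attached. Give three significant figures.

V ≈ 16.7 V

At node B, R3 is in parallel with the load: R3‖R_L = 2760 Ω.
Below node A the resistance is R2 + (R3‖R_L) = 5460 Ω, so V_A = 33.7 × 5460/5560 = 33.09 V.
Then V_B = V_A × (R3‖R_L)/(R2 + R3‖R_L) = 33.09 × 2760/5460 = 16.7 V.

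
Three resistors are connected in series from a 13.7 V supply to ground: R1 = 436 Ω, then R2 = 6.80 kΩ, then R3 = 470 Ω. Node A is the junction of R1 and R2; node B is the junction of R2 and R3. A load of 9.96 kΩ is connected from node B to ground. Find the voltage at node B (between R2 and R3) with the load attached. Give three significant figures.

At node B, R3 is in parallel with the load: R3‖R_L = 448.8 Ω.
Below node A the resistance is R2 + (R3‖R_L) = 7249 Ω, so V_A = 13.7 × 7249/7685 = 12.92 V.
Then V_B = V_A × (R3‖R_L)/(R2 + R3‖R_L) = 12.92 × 448.8/7249 = 0.800 V.

V ≈ 0.800 V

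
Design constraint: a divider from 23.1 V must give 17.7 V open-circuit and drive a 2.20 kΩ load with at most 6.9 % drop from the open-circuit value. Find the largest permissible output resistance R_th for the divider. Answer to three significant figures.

Loading drop = R_th/(R_th + R_L) ≤ 0.0690, so R_th ≤ R_L · ε/(1−ε) = 2.20 kΩ × 0.0690/0.9310 = 163 Ω.
(Any R1, R2 with R2/(R1+R2) = 0.766 and R1‖R2 ≤ 163 Ω will meet the spec.)

R_th ≤ 163 Ω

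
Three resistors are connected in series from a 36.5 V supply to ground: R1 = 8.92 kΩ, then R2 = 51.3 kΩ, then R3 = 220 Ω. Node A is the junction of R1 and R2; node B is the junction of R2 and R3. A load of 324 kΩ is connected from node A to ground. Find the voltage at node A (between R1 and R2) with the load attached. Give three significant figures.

Below node A the series string R2+R3 = 51520 Ω sits in parallel with the 324000 Ω load: 44450 Ω.
V_A = 36.5 × 44450/(8920 + 44450) = 30.4 V.

V ≈ 30.4 V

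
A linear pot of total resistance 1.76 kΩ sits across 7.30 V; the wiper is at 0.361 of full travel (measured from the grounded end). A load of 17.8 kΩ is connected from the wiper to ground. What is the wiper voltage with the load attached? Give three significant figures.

The wiper splits the pot into (1−α)R = 1125 Ω above and αR = 635.4 Ω below.
Lower section ‖ load = 613.5 Ω.
V_wiper = 7.30 × 613.5/(1125 + 613.5) = 2.58 V.

V ≈ 2.58 V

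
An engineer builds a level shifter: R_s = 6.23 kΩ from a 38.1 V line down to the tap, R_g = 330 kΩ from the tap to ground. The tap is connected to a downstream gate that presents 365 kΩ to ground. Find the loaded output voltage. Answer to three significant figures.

V_out ≈ 36.8 V

The load sits in parallel with R_g: R_g‖R_L = (330 × 365) / (330 + 365) = 173.3 kΩ.
V_out = 38.1 × 173.3 / (6.23 + 173.3) = 38.1 × 173.3/179.5 = 36.8 V.
(Unloaded it would have been 37.4 V.)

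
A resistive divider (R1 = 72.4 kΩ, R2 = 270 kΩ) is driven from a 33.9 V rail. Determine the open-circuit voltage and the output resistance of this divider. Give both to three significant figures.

V_th = 26.7 V, R_th = 57.1 kΩ

V_th is the open-circuit tap voltage: 33.9 × 270/(72.4 + 270) = 26.7 V.
With the supply zeroed, R1 and R2 appear in parallel from the tap: R_th = R1‖R2 = (72.4 × 270)/342.4 = 57.1 kΩ.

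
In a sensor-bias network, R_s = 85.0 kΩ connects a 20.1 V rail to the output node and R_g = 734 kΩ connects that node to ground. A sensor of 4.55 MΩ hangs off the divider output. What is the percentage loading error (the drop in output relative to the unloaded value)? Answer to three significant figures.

1.65 %

The divider's output (Thévenin) resistance is R_s‖R_g = 76.18 kΩ.
Fractional drop under load = R_th/(R_th + R_L) = 76.18 / (76.18 + 4550) = 0.01647.
So the output falls by 1.65 %.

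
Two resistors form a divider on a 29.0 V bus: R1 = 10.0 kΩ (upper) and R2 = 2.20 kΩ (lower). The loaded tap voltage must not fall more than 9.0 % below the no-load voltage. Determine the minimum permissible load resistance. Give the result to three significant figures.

R_L(min) ≈ 18.2 kΩ

Output resistance R_th = R1‖R2 = (10.0 × 2.20)/12.20 = 1.803 kΩ.
The fractional drop is R_th/(R_th + R_L); requiring this ≤ 0.0900 gives R_L ≥ R_th(1/0.0900 − 1) = 1.803 × 10.11 = 18.2 kΩ.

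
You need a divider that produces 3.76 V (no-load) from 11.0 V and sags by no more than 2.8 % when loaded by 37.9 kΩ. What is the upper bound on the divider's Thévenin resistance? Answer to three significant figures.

Loading drop = R_th/(R_th + R_L) ≤ 0.0280, so R_th ≤ R_L · ε/(1−ε) = 37.9 kΩ × 0.0280/0.9720 = 1.09 kΩ.
(Any R1, R2 with R2/(R1+R2) = 0.342 and R1‖R2 ≤ 1.09 kΩ will meet the spec.)

R_th ≤ 1.09 kΩ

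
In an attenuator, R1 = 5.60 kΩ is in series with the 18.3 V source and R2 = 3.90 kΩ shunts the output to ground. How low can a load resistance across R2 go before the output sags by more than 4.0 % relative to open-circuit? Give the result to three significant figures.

R_L(min) ≈ 55.2 kΩ

Output resistance R_th = R1‖R2 = (5.60 × 3.90)/9.500 = 2.299 kΩ.
The fractional drop is R_th/(R_th + R_L); requiring this ≤ 0.0400 gives R_L ≥ R_th(1/0.0400 − 1) = 2.299 × 24.00 = 55.2 kΩ.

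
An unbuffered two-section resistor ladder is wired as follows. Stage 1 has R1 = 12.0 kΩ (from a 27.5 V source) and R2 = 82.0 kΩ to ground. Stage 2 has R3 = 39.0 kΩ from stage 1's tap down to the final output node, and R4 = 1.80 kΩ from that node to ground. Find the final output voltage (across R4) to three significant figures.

Stage 2 presents R3+R4 = 40.80 kΩ as a load on stage 1's tap.
Stage 1's lower leg becomes R2‖(R3+R4) = 27.24 kΩ, so V_mid = 27.5 × 27.24/39.24 = 19.09 V.
Stage 2 is itself unloaded: V_out = V_mid × R4/(R3+R4) = 19.09 × 1.80/40.80 = 0.842 V.

V_out ≈ 0.842 V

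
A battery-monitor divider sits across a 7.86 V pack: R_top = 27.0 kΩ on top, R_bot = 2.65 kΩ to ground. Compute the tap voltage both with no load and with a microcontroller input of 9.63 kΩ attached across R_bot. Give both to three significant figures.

Unloaded: 0.702 V; loaded: 0.562 V

Open-circuit: V = 7.86 × 2.65/(27.0 + 2.65) = 0.702 V.
With the load, R_bot becomes R_bot‖R_L = 2.078 kΩ, so V = 7.86 × 2.078/29.08 = 0.562 V.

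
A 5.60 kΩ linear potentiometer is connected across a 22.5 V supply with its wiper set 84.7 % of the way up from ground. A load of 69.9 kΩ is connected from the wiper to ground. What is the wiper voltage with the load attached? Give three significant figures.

The wiper splits the pot into (1−α)R = 856.8 Ω above and αR = 4743 Ω below.
Lower section ‖ load = 4442 Ω.
V_wiper = 22.5 × 4442/(856.8 + 4442) = 18.9 V.

V ≈ 18.9 V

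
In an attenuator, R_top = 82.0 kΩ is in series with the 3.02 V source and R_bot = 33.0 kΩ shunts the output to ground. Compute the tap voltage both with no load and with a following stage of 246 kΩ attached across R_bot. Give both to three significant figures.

Open-circuit: V = 3.02 × 33.0/(82.0 + 33.0) = 0.867 V.
With the load, R_bot becomes R_bot‖R_L = 29.10 kΩ, so V = 3.02 × 29.10/111.1 = 0.791 V.

Unloaded: 0.867 V; loaded: 0.791 V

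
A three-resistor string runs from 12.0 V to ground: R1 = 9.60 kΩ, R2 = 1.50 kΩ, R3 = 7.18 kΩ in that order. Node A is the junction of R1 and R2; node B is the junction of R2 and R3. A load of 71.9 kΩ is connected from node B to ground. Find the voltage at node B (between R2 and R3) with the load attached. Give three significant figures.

V ≈ 4.44 V

At node B, R3 is in parallel with the load: R3‖R_L = 6.528 kΩ.
Below node A the resistance is R2 + (R3‖R_L) = 8.028 kΩ, so V_A = 12.0 × 8.028/17.63 = 5.465 V.
Then V_B = V_A × (R3‖R_L)/(R2 + R3‖R_L) = 5.465 × 6.528/8.028 = 4.44 V.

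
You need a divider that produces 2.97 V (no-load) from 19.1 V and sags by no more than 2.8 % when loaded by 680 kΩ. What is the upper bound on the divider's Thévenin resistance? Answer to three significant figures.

R_th ≤ 19.6 kΩ

Loading drop = R_th/(R_th + R_L) ≤ 0.0280, so R_th ≤ R_L · ε/(1−ε) = 680 kΩ × 0.0280/0.9720 = 19.6 kΩ.
(Any R1, R2 with R2/(R1+R2) = 0.155 and R1‖R2 ≤ 19.6 kΩ will meet the spec.)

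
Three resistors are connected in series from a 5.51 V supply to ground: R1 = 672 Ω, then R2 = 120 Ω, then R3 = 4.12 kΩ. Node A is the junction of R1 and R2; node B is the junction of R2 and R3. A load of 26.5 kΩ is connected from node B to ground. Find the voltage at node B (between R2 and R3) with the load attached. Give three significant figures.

V ≈ 4.51 V

At node B, R3 is in parallel with the load: R3‖R_L = 3566 Ω.
Below node A the resistance is R2 + (R3‖R_L) = 3686 Ω, so V_A = 5.51 × 3686/4358 = 4.660 V.
Then V_B = V_A × (R3‖R_L)/(R2 + R3‖R_L) = 4.660 × 3566/3686 = 4.51 V.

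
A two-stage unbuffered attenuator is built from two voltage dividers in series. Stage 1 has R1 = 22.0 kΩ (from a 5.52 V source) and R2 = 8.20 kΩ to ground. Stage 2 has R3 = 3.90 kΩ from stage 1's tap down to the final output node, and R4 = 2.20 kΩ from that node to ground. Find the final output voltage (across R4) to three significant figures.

V_out ≈ 0.273 V

Stage 2 presents R3+R4 = 6.100 kΩ as a load on stage 1's tap.
Stage 1's lower leg becomes R2‖(R3+R4) = 3.498 kΩ, so V_mid = 5.52 × 3.498/25.50 = 0.7573 V.
Stage 2 is itself unloaded: V_out = V_mid × R4/(R3+R4) = 0.7573 × 2.20/6.100 = 0.273 V.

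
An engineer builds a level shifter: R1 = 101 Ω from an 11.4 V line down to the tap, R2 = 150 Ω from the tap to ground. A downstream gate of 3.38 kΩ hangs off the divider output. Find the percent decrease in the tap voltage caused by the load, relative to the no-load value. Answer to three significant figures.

1.75 %

The divider's output (Thévenin) resistance is R1‖R2 = 60.36 Ω.
Fractional drop under load = R_th/(R_th + R_L) = 60.36 / (60.36 + 3380) = 0.01754.
So the output falls by 1.75 %.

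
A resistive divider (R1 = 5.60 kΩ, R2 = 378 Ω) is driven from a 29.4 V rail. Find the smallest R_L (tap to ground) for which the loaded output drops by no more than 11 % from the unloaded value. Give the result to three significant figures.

R_L(min) ≈ 2.86 kΩ

Output resistance R_th = R1‖R2 = (5600 × 378)/5978 = 354.1 Ω.
The fractional drop is R_th/(R_th + R_L); requiring this ≤ 0.110 gives R_L ≥ R_th(1/0.110 − 1) = 354.1 × 8.091 = 2.86 kΩ.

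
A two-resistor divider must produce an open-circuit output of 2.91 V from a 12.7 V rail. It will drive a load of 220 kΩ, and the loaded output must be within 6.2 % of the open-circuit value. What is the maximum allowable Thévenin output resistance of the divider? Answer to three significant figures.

Loading drop = R_th/(R_th + R_L) ≤ 0.0620, so R_th ≤ R_L · ε/(1−ε) = 220 kΩ × 0.0620/0.9380 = 14.5 kΩ.
(Any R1, R2 with R2/(R1+R2) = 0.229 and R1‖R2 ≤ 14.5 kΩ will meet the spec.)

R_th ≤ 14.5 kΩ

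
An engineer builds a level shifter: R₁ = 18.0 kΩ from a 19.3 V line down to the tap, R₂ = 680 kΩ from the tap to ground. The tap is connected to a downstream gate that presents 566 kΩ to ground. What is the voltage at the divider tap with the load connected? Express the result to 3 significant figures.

V_out ≈ 18.2 V

The load sits in parallel with R₂: R₂‖R_L = (680 × 566) / (680 + 566) = 308.9 kΩ.
V_out = 19.3 × 308.9 / (18.0 + 308.9) = 19.3 × 308.9/326.9 = 18.2 V.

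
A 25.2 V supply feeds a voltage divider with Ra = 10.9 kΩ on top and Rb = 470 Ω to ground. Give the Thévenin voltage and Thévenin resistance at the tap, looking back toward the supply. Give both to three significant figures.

V_th = 1.04 V, R_th = 451 Ω

V_th is the open-circuit tap voltage: 25.2 × 470/(10900 + 470) = 1.04 V.
With the supply zeroed, Ra and Rb appear in parallel from the tap: R_th = Ra‖Rb = (10900 × 470)/11370 = 451 Ω.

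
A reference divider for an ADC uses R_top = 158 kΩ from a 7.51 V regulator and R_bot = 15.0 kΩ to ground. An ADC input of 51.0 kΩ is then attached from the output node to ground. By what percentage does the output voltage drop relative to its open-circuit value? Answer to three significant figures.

Unloaded V = 7.51 × 15.0/173.0 = 0.6512 V.
Loaded: R_bot‖R_L = 11.59 kΩ, giving V = 7.51 × 11.59/169.6 = 0.5133 V.
Drop = (0.6512 − 0.5133) / 0.6512 = 21.2 %.

21.2 %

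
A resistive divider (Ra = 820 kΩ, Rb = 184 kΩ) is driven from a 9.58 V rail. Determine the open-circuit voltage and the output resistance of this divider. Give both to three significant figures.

V_th is the open-circuit tap voltage: 9.58 × 184/(820 + 184) = 1.76 V.
With the supply zeroed, Ra and Rb appear in parallel from the tap: R_th = Ra‖Rb = (820 × 184)/1004 = 150 kΩ.

V_th = 1.76 V, R_th = 150 kΩ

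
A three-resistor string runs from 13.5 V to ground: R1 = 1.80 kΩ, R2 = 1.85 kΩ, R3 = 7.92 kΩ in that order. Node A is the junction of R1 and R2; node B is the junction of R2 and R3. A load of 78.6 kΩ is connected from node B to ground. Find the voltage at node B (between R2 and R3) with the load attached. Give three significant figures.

V ≈ 8.96 V

At node B, R3 is in parallel with the load: R3‖R_L = 7.195 kΩ.
Below node A the resistance is R2 + (R3‖R_L) = 9.045 kΩ, so V_A = 13.5 × 9.045/10.85 = 11.26 V.
Then V_B = V_A × (R3‖R_L)/(R2 + R3‖R_L) = 11.26 × 7.195/9.045 = 8.96 V.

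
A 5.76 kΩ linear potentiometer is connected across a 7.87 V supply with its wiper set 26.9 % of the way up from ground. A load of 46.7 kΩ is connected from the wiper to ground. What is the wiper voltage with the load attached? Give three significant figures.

The wiper splits the pot into (1−α)R = 4.211 kΩ above and αR = 1.549 kΩ below.
Lower section ‖ load = 1.500 kΩ.
V_wiper = 7.87 × 1.500/(4.211 + 1.500) = 2.07 V.

V ≈ 2.07 V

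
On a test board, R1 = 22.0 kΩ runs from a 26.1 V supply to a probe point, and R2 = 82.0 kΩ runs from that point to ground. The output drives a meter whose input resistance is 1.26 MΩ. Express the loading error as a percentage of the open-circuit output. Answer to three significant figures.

The divider's output (Thévenin) resistance is R1‖R2 = 17.35 kΩ.
Fractional drop under load = R_th/(R_th + R_L) = 17.35 / (17.35 + 1260) = 0.01358.
So the output falls by 1.36 %.

1.36 %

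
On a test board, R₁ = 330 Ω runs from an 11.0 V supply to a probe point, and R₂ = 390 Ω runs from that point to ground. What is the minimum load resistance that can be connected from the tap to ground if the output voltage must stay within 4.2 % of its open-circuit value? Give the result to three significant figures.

Output resistance R_th = R₁‖R₂ = (330 × 390)/720.0 = 178.8 Ω.
The fractional drop is R_th/(R_th + R_L); requiring this ≤ 0.0420 gives R_L ≥ R_th(1/0.0420 − 1) = 178.8 × 22.81 = 4.08 kΩ.

R_L(min) ≈ 4.08 kΩ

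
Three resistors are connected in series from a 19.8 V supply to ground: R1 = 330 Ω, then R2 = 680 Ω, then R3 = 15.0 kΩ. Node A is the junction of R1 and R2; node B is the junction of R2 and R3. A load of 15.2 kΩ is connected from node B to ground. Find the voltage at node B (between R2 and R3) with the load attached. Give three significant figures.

V ≈ 17.5 V

At node B, R3 is in parallel with the load: R3‖R_L = 7550 Ω.
Below node A the resistance is R2 + (R3‖R_L) = 8230 Ω, so V_A = 19.8 × 8230/8560 = 19.04 V.
Then V_B = V_A × (R3‖R_L)/(R2 + R3‖R_L) = 19.04 × 7550/8230 = 17.5 V.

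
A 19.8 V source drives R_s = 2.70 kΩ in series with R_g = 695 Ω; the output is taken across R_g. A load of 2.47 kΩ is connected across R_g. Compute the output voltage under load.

The load sits in parallel with R_g: R_g‖R_L = (695 × 2470) / (695 + 2470) = 542.4 Ω.
V_out = 19.8 × 542.4 / (2700 + 542.4) = 19.8 × 542.4/3242 = 3.31 V.

V_out ≈ 3.31 V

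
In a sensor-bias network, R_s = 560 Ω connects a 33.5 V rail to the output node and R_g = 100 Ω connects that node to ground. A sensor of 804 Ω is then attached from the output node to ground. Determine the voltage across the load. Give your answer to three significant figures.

V_out ≈ 4.59 V

The load sits in parallel with R_g: R_g‖R_L = (100 × 804) / (100 + 804) = 88.94 Ω.
V_out = 33.5 × 88.94 / (560 + 88.94) = 33.5 × 88.94/648.9 = 4.59 V.
(Unloaded it would have been 5.08 V.)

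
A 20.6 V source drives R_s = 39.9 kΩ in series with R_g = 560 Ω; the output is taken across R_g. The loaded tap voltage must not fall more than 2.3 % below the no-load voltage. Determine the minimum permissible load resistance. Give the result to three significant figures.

R_L(min) ≈ 23.5 kΩ

Output resistance R_th = R_s‖R_g = (39900 × 560)/40460 = 552.2 Ω.
The fractional drop is R_th/(R_th + R_L); requiring this ≤ 0.0230 gives R_L ≥ R_th(1/0.0230 − 1) = 552.2 × 42.48 = 23.5 kΩ.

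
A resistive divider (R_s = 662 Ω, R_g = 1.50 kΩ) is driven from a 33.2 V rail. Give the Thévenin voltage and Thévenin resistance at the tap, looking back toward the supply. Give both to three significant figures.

V_th is the open-circuit tap voltage: 33.2 × 1500/(662 + 1500) = 23.0 V.
With the supply zeroed, R_s and R_g appear in parallel from the tap: R_th = R_s‖R_g = (662 × 1500)/2162 = 459 Ω.

V_th = 23.0 V, R_th = 459 Ω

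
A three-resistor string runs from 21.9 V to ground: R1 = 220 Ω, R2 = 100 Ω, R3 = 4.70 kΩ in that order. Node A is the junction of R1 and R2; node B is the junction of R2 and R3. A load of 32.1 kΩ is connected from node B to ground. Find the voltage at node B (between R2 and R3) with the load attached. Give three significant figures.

V ≈ 20.3 V

At node B, R3 is in parallel with the load: R3‖R_L = 4100 Ω.
Below node A the resistance is R2 + (R3‖R_L) = 4200 Ω, so V_A = 21.9 × 4200/4420 = 20.81 V.
Then V_B = V_A × (R3‖R_L)/(R2 + R3‖R_L) = 20.81 × 4100/4200 = 20.3 V.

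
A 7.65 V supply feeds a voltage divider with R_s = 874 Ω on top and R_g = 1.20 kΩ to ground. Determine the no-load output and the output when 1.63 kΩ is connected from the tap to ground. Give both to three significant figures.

Unloaded: 4.43 V; loaded: 3.38 V

Open-circuit: V = 7.65 × 1200/(874 + 1200) = 4.43 V.
With the load, R_g becomes R_g‖R_L = 691.2 Ω, so V = 7.65 × 691.2/1565 = 3.38 V.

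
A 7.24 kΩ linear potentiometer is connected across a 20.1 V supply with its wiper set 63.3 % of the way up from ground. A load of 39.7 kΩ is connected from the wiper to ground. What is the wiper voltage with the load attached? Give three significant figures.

The wiper splits the pot into (1−α)R = 2.657 kΩ above and αR = 4.583 kΩ below.
Lower section ‖ load = 4.109 kΩ.
V_wiper = 20.1 × 4.109/(2.657 + 4.109) = 12.2 V.

V ≈ 12.2 V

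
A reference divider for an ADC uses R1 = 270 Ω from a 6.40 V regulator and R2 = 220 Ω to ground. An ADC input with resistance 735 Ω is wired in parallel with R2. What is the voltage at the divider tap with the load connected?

V_out ≈ 2.47 V

The load sits in parallel with R2: R2‖R_L = (220 × 735) / (220 + 735) = 169.3 Ω.
V_out = 6.40 × 169.3 / (270 + 169.3) = 6.40 × 169.3/439.3 = 2.47 V.
(Unloaded it would have been 2.87 V.)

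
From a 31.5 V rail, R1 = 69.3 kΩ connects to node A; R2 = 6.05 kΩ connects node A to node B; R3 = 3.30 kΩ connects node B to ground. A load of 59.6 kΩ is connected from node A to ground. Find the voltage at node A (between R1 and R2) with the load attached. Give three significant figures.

Below node A the series string R2+R3 = 9.350 kΩ sits in parallel with the 59.6 kΩ load: 8.082 kΩ.
V_A = 31.5 × 8.082/(69.3 + 8.082) = 3.29 V.

V ≈ 3.29 V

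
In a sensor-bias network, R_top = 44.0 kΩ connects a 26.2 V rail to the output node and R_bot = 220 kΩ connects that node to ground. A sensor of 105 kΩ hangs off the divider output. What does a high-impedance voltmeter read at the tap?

The load sits in parallel with R_bot: R_bot‖R_L = (220 × 105) / (220 + 105) = 71.08 kΩ.
V_out = 26.2 × 71.08 / (44.0 + 71.08) = 26.2 × 71.08/115.1 = 16.2 V.

V_out ≈ 16.2 V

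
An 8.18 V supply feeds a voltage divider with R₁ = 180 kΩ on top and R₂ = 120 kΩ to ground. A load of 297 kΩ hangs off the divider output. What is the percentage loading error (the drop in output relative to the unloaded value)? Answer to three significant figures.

Unloaded V = 8.18 × 120/300.0 = 3.272 V.
Loaded: R₂‖R_L = 85.47 kΩ, giving V = 8.18 × 85.47/265.5 = 2.634 V.
Drop = (3.272 − 2.634) / 3.272 = 19.5 %.

19.5 %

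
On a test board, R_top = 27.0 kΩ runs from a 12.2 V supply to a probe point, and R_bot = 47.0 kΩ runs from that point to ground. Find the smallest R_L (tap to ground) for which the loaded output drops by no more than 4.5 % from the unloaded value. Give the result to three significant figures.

Output resistance R_th = R_top‖R_bot = (27.0 × 47.0)/74.00 = 17.15 kΩ.
The fractional drop is R_th/(R_th + R_L); requiring this ≤ 0.0450 gives R_L ≥ R_th(1/0.0450 − 1) = 17.15 × 21.22 = 364 kΩ.

R_L(min) ≈ 364 kΩ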